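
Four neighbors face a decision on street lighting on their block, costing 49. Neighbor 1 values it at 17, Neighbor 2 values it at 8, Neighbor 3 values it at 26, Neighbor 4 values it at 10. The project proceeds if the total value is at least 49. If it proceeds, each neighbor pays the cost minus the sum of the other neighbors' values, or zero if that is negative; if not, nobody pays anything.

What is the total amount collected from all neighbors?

Total value 61 ≥ cost 49, so it is built.
Neighbor 1: others sum to 44; max(0, 49 - 44) = 5.
Neighbor 2: others sum to 53; max(0, 49 - 53) = 0.
Neighbor 3: others sum to 35; max(0, 49 - 35) = 14.
Neighbor 4: others sum to 51; max(0, 49 - 51) = 0.
Total collected = 5 + 0 + 14 + 0 = 19.

19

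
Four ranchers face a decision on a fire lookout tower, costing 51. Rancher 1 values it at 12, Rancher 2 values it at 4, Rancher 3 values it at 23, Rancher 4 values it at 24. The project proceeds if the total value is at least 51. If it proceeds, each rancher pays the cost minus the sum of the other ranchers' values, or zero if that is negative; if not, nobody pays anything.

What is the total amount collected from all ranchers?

23

Total value 63 ≥ cost 51, so it is built.
Rancher 1: others sum to 51; max(0, 51 - 51) = 0.
Rancher 2: others sum to 59; max(0, 51 - 59) = 0.
Rancher 3: others sum to 40; max(0, 51 - 40) = 11.
Rancher 4: others sum to 39; max(0, 51 - 39) = 12.
Total collected = 0 + 0 + 11 + 12 = 23.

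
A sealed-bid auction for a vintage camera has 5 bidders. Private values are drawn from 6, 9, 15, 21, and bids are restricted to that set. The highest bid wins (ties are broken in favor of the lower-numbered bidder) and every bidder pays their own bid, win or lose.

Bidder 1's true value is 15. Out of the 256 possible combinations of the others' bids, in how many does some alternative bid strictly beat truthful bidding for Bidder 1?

Others bid (6, 6, 6, 6): truth gives 0; bid 6 gives 9 > 0. Violating.
Others bid (6, 6, 6, 9): truth gives 0; bid 9 gives 6 > 0. Violating.
Others bid (6, 6, 6, 21): truth gives -15; bid 6 gives -6 > -15. Violating.
Others bid (6, 6, 9, 6): truth gives 0; bid 9 gives 6 > 0. Violating.
Others bid (6, 6, 6, 15): truth gives 0; no alternative beats it.
Others bid (6, 6, 9, 15): truth gives 0; no alternative beats it.
(Checking all 256 profiles: 191 have a profitable deviation, 65 do not.)

191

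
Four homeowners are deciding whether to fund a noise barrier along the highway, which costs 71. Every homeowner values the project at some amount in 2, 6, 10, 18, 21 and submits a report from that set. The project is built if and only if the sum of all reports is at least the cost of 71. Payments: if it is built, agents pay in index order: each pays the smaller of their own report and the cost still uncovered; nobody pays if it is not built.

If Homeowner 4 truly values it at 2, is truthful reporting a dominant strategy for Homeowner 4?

Yes

Check each profile of the others' reports and compare truth against every alternative report.
Others report (2, 2, 2): truth gives 0, best alternative gives 0.
Others report (2, 2, 6): truth gives 0, best alternative gives 0.
Others report (2, 2, 10): truth gives 0, best alternative gives 0.
Others report (2, 2, 18): truth gives 0, best alternative gives 0.
Others report (2, 2, 21): truth gives 0, best alternative gives 0.
Others report (2, 6, 2): truth gives 0, best alternative gives 0.
(Remaining 119 profiles checked similarly; truth is weakly best in each.)
In every case the truthful report is at least as good as any alternative, so it is a dominant strategy.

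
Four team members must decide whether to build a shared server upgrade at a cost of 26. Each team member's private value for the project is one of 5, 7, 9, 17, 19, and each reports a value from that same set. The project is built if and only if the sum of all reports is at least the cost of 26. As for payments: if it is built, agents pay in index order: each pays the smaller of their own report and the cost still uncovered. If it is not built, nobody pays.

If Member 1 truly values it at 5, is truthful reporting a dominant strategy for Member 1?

Check each profile of the others' reports and compare truth against every alternative report.
Others report (5, 5, 9): truth gives 0, best alternative gives -2.
Others report (5, 5, 17): truth gives 0, best alternative gives -2.
Others report (5, 5, 19): truth gives 0, best alternative gives -2.
Others report (5, 7, 7): truth gives 0, best alternative gives -2.
Others report (5, 7, 9): truth gives 0, best alternative gives -2.
Others report (5, 7, 17): truth gives 0, best alternative gives -2.
(Remaining 119 profiles checked similarly; truth is weakly best in each.)
In every case the truthful report is at least as good as any alternative, so it is a dominant strategy.

Yes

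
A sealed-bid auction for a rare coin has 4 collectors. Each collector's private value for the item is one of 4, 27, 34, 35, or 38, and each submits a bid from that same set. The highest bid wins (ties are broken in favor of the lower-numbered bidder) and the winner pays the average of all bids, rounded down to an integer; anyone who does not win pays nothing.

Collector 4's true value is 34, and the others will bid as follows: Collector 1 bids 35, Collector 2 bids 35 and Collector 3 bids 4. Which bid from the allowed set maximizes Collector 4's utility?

Bid 4: loses, pays 0, utility 0.
Bid 27: loses, pays 0, utility 0.
Bid 34: loses, pays 0, utility 0.
Bid 35: loses, pays 0, utility 0.
Bid 38: wins, pays 28, utility 34 - 28 = 6.
The best choice is 38 with utility 6.

38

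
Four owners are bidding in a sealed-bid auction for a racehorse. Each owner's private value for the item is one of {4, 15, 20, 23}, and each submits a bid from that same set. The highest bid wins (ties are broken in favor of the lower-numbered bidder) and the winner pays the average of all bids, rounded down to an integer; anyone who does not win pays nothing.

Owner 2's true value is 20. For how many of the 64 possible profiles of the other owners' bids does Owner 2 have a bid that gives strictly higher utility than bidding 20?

Others bid (4, 4, 4): truth gives 12; bid 15 gives 14 > 12. Violating.
Others bid (4, 4, 15): truth gives 10; bid 15 gives 11 > 10. Violating.
Others bid (4, 4, 23): truth gives 0; bid 23 gives 7 > 0. Violating.
Others bid (4, 15, 4): truth gives 10; bid 15 gives 11 > 10. Violating.
Others bid (4, 4, 20): truth gives 8; no alternative beats it.
Others bid (4, 15, 20): truth gives 6; no alternative beats it.
(Checking all 64 profiles: 25 have a profitable deviation, 39 do not.)

25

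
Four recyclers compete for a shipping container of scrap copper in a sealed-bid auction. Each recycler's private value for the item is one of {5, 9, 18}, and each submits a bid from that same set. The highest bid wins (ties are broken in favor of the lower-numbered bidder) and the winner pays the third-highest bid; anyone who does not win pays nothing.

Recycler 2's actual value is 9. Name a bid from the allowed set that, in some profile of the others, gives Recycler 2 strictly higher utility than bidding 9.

Suppose Recycler 1 bids 5, Recycler 3 bids 5 and Recycler 4 bids 18.
Bid 9: loses, pays 0, utility 0.
Bid 18: wins, pays 5, utility 9 - 5 = 4.
So bidding 18 beats truth here (4 > 0).

18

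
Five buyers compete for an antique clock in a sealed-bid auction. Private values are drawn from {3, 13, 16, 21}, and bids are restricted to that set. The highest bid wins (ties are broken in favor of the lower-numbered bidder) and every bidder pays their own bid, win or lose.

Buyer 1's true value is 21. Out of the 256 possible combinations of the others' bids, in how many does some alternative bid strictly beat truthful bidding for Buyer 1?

81

Others bid (3, 3, 3, 3): truth gives 0; bid 3 gives 18 > 0. Violating.
Others bid (3, 3, 3, 13): truth gives 0; bid 13 gives 8 > 0. Violating.
Others bid (3, 3, 3, 16): truth gives 0; bid 16 gives 5 > 0. Violating.
Others bid (3, 3, 13, 3): truth gives 0; bid 13 gives 8 > 0. Violating.
Others bid (3, 3, 3, 21): truth gives 0; no alternative beats it.
Others bid (3, 3, 13, 21): truth gives 0; no alternative beats it.
(Checking all 256 profiles: 81 have a profitable deviation, 175 do not.)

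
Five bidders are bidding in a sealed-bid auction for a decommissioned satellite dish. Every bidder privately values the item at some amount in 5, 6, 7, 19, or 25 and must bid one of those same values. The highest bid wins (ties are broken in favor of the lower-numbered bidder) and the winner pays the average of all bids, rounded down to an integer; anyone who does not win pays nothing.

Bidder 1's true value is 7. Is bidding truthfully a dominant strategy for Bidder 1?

No

Consider the case where Bidder 2 bids 5, Bidder 3 bids 6, Bidder 4 bids 6 and Bidder 5 bids 6.
Truthful bid 7: wins, pays 6, utility 7 - 6 = 1.
Bid 6 instead: wins, pays 5, utility 7 - 5 = 2.
Since 2 > 1, bidding 6 is strictly better here, so truthful bidding is not dominant.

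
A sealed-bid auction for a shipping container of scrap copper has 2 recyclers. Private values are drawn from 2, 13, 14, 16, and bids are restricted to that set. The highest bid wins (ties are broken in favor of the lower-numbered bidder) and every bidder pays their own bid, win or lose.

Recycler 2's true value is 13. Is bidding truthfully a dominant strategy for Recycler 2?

No

Consider the case where Recycler 1 bids 13.
Truthful bid 13: loses but pays 13, utility -13.
Bid 2 instead: loses but pays 2, utility -2.
Since -2 > -13, bidding 2 is strictly better here, so truthful bidding is not dominant.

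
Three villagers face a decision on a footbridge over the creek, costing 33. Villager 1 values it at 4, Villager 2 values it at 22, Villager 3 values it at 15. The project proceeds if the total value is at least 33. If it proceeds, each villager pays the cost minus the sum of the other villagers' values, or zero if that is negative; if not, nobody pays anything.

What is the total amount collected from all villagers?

Total value 41 ≥ cost 33, so it is built.
Villager 1: others sum to 37; max(0, 33 - 37) = 0.
Villager 2: others sum to 19; max(0, 33 - 19) = 14.
Villager 3: others sum to 26; max(0, 33 - 26) = 7.
Total collected = 0 + 14 + 7 = 21.

21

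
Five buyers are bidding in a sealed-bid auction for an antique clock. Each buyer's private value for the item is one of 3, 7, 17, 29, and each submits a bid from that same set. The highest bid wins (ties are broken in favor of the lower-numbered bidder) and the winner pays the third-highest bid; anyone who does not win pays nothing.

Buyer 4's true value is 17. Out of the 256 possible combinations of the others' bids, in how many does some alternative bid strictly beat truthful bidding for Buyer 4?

32

Others bid (3, 3, 3, 29): truth gives 0; bid 29 gives 14 > 0. Violating.
Others bid (3, 3, 7, 29): truth gives 0; bid 29 gives 10 > 0. Violating.
Others bid (3, 3, 17, 3): truth gives 0; bid 29 gives 14 > 0. Violating.
Others bid (3, 3, 17, 7): truth gives 0; bid 29 gives 10 > 0. Violating.
Others bid (3, 3, 3, 3): truth gives 14; no alternative beats it.
Others bid (3, 3, 3, 7): truth gives 14; no alternative beats it.
(Checking all 256 profiles: 32 have a profitable deviation, 224 do not.)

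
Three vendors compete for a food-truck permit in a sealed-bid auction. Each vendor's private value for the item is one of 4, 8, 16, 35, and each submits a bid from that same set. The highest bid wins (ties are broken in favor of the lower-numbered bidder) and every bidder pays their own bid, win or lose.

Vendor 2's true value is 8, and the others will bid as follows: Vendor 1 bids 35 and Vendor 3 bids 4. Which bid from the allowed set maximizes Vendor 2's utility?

4

Bid 4: loses but pays 4, utility -4.
Bid 8: loses but pays 8, utility -8.
Bid 16: loses but pays 16, utility -16.
Bid 35: loses but pays 35, utility -35.
The best choice is 4 with utility -4.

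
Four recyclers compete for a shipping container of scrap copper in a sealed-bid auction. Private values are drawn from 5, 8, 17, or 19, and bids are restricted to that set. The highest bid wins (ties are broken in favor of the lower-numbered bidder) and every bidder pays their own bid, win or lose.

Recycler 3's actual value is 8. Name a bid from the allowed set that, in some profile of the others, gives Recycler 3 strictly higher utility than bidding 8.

5

Suppose Recycler 1 bids 5, Recycler 2 bids 5 and Recycler 4 bids 17.
Bid 8: loses but pays 8, utility -8.
Bid 5: loses but pays 5, utility -5.
So bidding 5 beats truth here (-5 > -8).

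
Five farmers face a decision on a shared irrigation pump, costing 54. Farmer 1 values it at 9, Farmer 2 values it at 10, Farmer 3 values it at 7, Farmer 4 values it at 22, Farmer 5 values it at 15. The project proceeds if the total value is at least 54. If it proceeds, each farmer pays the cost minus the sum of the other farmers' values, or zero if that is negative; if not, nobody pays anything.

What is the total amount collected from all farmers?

20

Total value 63 ≥ cost 54, so it is built.
Farmer 1: others sum to 54; max(0, 54 - 54) = 0.
Farmer 2: others sum to 53; max(0, 54 - 53) = 1.
Farmer 3: others sum to 56; max(0, 54 - 56) = 0.
Farmer 4: others sum to 41; max(0, 54 - 41) = 13.
Farmer 5: others sum to 48; max(0, 54 - 48) = 6.
Total collected = 0 + 1 + 0 + 13 + 6 = 20.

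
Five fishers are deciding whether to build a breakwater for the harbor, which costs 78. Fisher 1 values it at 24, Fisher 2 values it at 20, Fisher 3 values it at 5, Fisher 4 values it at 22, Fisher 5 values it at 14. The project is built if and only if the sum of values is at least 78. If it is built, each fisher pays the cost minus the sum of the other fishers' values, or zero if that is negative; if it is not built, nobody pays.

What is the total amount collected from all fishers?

52

Total value 85 ≥ cost 78, so it is built.
Fisher 1: others sum to 61; max(0, 78 - 61) = 17.
Fisher 2: others sum to 65; max(0, 78 - 65) = 13.
Fisher 3: others sum to 80; max(0, 78 - 80) = 0.
Fisher 4: others sum to 63; max(0, 78 - 63) = 15.
Fisher 5: others sum to 71; max(0, 78 - 71) = 7.
Total collected = 17 + 13 + 0 + 15 + 7 = 52.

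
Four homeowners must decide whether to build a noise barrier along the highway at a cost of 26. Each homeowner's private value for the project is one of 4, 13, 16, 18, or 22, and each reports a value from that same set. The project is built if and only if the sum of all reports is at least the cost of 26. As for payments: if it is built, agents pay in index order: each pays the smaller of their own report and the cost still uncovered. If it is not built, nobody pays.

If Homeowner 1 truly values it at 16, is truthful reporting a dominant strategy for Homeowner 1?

No

Consider the case where Homeowner 2 reports 4, Homeowner 3 reports 4 and Homeowner 4 reports 13.
Truthful report 16: project built, pays 16, utility 16 - 16 = 0.
Report 13 instead: project built, pays 13, utility 16 - 13 = 3.
Since 3 > 0, reporting 13 is strictly better here, so truthful reporting is not dominant.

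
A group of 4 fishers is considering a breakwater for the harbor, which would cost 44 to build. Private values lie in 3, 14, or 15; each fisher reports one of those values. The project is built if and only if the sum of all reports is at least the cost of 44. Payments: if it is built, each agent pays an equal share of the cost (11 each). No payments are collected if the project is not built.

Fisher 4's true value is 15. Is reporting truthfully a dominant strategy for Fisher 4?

Yes

Check each profile of the others' reports and compare truth against every alternative report.
Others report (3, 14, 14): truth gives 4, best alternative gives 4.
Others report (3, 14, 15): truth gives 4, best alternative gives 4.
Others report (3, 15, 14): truth gives 4, best alternative gives 4.
Others report (3, 15, 15): truth gives 4, best alternative gives 4.
Others report (14, 3, 14): truth gives 4, best alternative gives 4.
Others report (14, 3, 15): truth gives 4, best alternative gives 4.
(Remaining 21 profiles checked similarly; truth is weakly best in each.)
In every case the truthful report is at least as good as any alternative, so it is a dominant strategy.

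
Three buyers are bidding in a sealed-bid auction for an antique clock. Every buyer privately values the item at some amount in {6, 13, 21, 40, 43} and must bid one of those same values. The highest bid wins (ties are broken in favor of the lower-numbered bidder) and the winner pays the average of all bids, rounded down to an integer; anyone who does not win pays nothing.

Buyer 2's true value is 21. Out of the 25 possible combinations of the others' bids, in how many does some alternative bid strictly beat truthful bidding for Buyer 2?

2

Others bid (6, 6): truth gives 10; bid 13 gives 13 > 10. Violating.
Others bid (6, 13): truth gives 8; bid 13 gives 11 > 8. Violating.
Others bid (6, 21): truth gives 5; no alternative beats it.
Others bid (6, 40): truth gives 0; no alternative beats it.
(Checking all 25 profiles: 2 have a profitable deviation, 23 do not.)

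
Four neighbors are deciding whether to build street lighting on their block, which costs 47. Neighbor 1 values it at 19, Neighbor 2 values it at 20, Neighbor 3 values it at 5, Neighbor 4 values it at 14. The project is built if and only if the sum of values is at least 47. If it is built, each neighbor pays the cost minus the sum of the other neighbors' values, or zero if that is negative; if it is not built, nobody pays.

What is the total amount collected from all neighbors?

Total value 58 ≥ cost 47, so it is built.
Neighbor 1: others sum to 39; max(0, 47 - 39) = 8.
Neighbor 2: others sum to 38; max(0, 47 - 38) = 9.
Neighbor 3: others sum to 53; max(0, 47 - 53) = 0.
Neighbor 4: others sum to 44; max(0, 47 - 44) = 3.
Total collected = 8 + 9 + 0 + 3 = 20.

20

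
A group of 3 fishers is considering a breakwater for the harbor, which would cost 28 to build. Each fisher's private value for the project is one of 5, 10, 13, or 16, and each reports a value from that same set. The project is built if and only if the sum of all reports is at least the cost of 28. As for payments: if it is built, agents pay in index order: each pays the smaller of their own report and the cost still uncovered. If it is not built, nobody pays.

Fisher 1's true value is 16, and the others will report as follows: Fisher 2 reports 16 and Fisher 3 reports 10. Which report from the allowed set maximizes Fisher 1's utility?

5

Report 5: project built, pays 5, utility 16 - 5 = 11.
Report 10: project built, pays 10, utility 16 - 10 = 6.
Report 13: project built, pays 13, utility 16 - 13 = 3.
Report 16: project built, pays 16, utility 16 - 16 = 0.
The best choice is 5 with utility 11.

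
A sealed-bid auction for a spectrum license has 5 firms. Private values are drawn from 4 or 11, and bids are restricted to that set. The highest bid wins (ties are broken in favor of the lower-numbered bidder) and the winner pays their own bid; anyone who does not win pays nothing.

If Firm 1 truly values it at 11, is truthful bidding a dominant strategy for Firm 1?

Consider the case where Firm 2 bids 4, Firm 3 bids 4, Firm 4 bids 4 and Firm 5 bids 4.
Truthful bid 11: wins, pays 11, utility 11 - 11 = 0.
Bid 4 instead: wins, pays 4, utility 11 - 4 = 7.
Since 7 > 0, bidding 4 is strictly better here, so truthful bidding is not dominant.

No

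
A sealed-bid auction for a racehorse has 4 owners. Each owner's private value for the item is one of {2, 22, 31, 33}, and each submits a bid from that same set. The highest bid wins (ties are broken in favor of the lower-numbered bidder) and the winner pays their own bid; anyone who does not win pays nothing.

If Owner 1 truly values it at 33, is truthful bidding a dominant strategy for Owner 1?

No

Consider the case where Owner 2 bids 2, Owner 3 bids 2 and Owner 4 bids 2.
Truthful bid 33: wins, pays 33, utility 33 - 33 = 0.
Bid 2 instead: wins, pays 2, utility 33 - 2 = 31.
Since 31 > 0, bidding 2 is strictly better here, so truthful bidding is not dominant.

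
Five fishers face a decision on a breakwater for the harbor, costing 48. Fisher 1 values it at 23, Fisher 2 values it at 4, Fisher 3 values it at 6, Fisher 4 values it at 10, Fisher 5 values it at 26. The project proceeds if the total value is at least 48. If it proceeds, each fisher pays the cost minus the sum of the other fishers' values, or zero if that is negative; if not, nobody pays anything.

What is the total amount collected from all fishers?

7

Total value 69 ≥ cost 48, so it is built.
Fisher 1: others sum to 46; max(0, 48 - 46) = 2.
Fisher 2: others sum to 65; max(0, 48 - 65) = 0.
Fisher 3: others sum to 63; max(0, 48 - 63) = 0.
Fisher 4: others sum to 59; max(0, 48 - 59) = 0.
Fisher 5: others sum to 43; max(0, 48 - 43) = 5.
Total collected = 2 + 0 + 0 + 0 + 5 = 7.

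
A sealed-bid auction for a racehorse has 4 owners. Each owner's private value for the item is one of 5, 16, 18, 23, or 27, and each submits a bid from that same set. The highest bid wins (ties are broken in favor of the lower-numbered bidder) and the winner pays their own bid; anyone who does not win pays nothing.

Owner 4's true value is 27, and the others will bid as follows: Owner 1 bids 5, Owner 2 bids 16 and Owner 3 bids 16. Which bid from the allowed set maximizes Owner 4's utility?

Bid 5: loses, pays 0, utility 0.
Bid 16: loses, pays 0, utility 0.
Bid 18: wins, pays 18, utility 27 - 18 = 9.
Bid 23: wins, pays 23, utility 27 - 23 = 4.
Bid 27: wins, pays 27, utility 27 - 27 = 0.
The best choice is 18 with utility 9.

18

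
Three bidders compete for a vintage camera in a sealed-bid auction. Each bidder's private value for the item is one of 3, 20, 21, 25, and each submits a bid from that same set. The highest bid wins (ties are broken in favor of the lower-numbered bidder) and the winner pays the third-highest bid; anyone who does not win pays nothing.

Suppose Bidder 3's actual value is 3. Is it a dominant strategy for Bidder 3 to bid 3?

Yes

Check each profile of the others' bids and compare truth against every alternative bid.
Others bid (3, 3): truth gives 0, best alternative gives 0.
Others bid (3, 20): truth gives 0, best alternative gives 0.
Others bid (3, 21): truth gives 0, best alternative gives 0.
Others bid (3, 25): truth gives 0, best alternative gives 0.
Others bid (20, 3): truth gives 0, best alternative gives 0.
Others bid (20, 20): truth gives 0, best alternative gives 0.
(Remaining 10 profiles checked similarly; truth is weakly best in each.)
In every case the truthful bid is at least as good as any alternative, so it is a dominant strategy.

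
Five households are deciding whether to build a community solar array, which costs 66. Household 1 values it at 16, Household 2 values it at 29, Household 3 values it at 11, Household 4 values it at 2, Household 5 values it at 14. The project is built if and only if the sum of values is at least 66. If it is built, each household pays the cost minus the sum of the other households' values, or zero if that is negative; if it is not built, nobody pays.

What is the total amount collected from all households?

46

Total value 72 ≥ cost 66, so it is built.
Household 1: others sum to 56; max(0, 66 - 56) = 10.
Household 2: others sum to 43; max(0, 66 - 43) = 23.
Household 3: others sum to 61; max(0, 66 - 61) = 5.
Household 4: others sum to 70; max(0, 66 - 70) = 0.
Household 5: others sum to 58; max(0, 66 - 58) = 8.
Total collected = 10 + 23 + 5 + 0 + 8 = 46.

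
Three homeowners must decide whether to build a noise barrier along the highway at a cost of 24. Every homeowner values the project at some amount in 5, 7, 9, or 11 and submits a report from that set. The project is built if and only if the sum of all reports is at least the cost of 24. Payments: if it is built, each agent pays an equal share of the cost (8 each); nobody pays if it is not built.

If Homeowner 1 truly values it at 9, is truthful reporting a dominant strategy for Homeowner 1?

No

Consider the case where Homeowner 2 reports 5 and Homeowner 3 reports 9.
Truthful report 9: project not built, utility 0.
Report 11 instead: project built, pays 8, utility 9 - 8 = 1.
Since 1 > 0, reporting 11 is strictly better here, so truthful reporting is not dominant.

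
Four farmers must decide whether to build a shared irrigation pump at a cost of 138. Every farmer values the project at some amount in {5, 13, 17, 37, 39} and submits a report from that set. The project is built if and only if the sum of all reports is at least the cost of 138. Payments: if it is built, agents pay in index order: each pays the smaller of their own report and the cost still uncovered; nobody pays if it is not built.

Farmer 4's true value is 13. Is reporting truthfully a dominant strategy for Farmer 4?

Yes

Check each profile of the others' reports and compare truth against every alternative report.
Others report (5, 5, 5): truth gives 0, best alternative gives 0.
Others report (5, 5, 13): truth gives 0, best alternative gives 0.
Others report (5, 5, 17): truth gives 0, best alternative gives 0.
Others report (5, 5, 37): truth gives 0, best alternative gives 0.
Others report (5, 5, 39): truth gives 0, best alternative gives 0.
Others report (5, 13, 5): truth gives 0, best alternative gives 0.
(Remaining 119 profiles checked similarly; truth is weakly best in each.)
In every case the truthful report is at least as good as any alternative, so it is a dominant strategy.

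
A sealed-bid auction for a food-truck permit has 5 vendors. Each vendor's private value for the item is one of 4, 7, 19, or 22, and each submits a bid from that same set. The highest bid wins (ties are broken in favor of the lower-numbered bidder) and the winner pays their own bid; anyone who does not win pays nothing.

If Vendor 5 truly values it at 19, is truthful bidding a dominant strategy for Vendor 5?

No

Consider the case where Vendor 1 bids 4, Vendor 2 bids 4, Vendor 3 bids 4 and Vendor 4 bids 4.
Truthful bid 19: wins, pays 19, utility 19 - 19 = 0.
Bid 7 instead: wins, pays 7, utility 19 - 7 = 12.
Since 12 > 0, bidding 7 is strictly better here, so truthful bidding is not dominant.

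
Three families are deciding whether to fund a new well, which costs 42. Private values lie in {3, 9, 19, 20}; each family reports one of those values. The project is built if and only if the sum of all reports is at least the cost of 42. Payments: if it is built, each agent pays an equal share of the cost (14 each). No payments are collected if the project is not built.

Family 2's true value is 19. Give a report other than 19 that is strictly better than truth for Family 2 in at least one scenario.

20

Suppose Family 1 reports 3 and Family 3 reports 19.
Report 19: project not built, utility 0.
Report 20: project built, pays 14, utility 19 - 14 = 5.
So reporting 20 beats truth here (5 > 0).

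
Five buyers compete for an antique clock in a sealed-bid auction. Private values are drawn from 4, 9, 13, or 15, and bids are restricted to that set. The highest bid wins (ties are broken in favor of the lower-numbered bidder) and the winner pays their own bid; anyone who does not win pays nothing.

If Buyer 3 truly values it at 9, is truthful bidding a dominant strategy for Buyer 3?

Yes

Check each profile of the others' bids and compare truth against every alternative bid.
Others bid (4, 4, 4, 4): truth gives 0, best alternative gives 0.
Others bid (4, 4, 4, 9): truth gives 0, best alternative gives 0.
Others bid (4, 4, 4, 13): truth gives 0, best alternative gives 0.
Others bid (4, 4, 4, 15): truth gives 0, best alternative gives 0.
Others bid (4, 4, 9, 4): truth gives 0, best alternative gives 0.
Others bid (4, 4, 9, 9): truth gives 0, best alternative gives 0.
(Remaining 250 profiles checked similarly; truth is weakly best in each.)
In every case the truthful bid is at least as good as any alternative, so it is a dominant strategy.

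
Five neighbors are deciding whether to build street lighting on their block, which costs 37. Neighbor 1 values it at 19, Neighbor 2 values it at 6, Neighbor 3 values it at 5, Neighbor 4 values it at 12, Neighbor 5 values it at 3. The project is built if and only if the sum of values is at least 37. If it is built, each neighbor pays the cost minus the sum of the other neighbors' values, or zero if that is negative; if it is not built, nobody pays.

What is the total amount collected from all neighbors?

Total value 45 ≥ cost 37, so it is built.
Neighbor 1: others sum to 26; max(0, 37 - 26) = 11.
Neighbor 2: others sum to 39; max(0, 37 - 39) = 0.
Neighbor 3: others sum to 40; max(0, 37 - 40) = 0.
Neighbor 4: others sum to 33; max(0, 37 - 33) = 4.
Neighbor 5: others sum to 42; max(0, 37 - 42) = 0.
Total collected = 11 + 0 + 0 + 4 + 0 = 15.

15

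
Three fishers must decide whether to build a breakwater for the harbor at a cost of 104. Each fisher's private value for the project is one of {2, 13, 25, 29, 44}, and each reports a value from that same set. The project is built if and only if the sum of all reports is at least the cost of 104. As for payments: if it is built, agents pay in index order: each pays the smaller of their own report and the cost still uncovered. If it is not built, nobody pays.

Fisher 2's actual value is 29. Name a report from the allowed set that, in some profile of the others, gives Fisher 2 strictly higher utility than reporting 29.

25

Suppose Fisher 1 reports 44 and Fisher 3 reports 44.
Report 29: project built, pays 29, utility 29 - 29 = 0.
Report 25: project built, pays 25, utility 29 - 25 = 4.
So reporting 25 beats truth here (4 > 0).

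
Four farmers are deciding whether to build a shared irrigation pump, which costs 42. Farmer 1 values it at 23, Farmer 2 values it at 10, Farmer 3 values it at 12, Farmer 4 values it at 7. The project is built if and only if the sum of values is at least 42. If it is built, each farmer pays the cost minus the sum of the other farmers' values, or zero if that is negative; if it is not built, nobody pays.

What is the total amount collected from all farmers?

15

Total value 52 ≥ cost 42, so it is built.
Farmer 1: others sum to 29; max(0, 42 - 29) = 13.
Farmer 2: others sum to 42; max(0, 42 - 42) = 0.
Farmer 3: others sum to 40; max(0, 42 - 40) = 2.
Farmer 4: others sum to 45; max(0, 42 - 45) = 0.
Total collected = 13 + 0 + 2 + 0 = 15.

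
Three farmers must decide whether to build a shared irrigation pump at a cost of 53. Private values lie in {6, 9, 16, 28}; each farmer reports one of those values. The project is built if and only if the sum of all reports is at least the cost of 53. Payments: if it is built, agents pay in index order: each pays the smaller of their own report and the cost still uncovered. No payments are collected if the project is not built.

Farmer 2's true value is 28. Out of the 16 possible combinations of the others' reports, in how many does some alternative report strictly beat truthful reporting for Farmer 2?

5

Others report (9, 28): truth gives 0; report 16 gives 12 > 0. Violating.
Others report (16, 28): truth gives 0; report 9 gives 19 > 0. Violating.
Others report (28, 9): truth gives 3; report 16 gives 12 > 3. Violating.
Others report (28, 16): truth gives 3; report 9 gives 19 > 3. Violating.
Others report (6, 6): truth gives 0; no alternative beats it.
Others report (6, 9): truth gives 0; no alternative beats it.
(Checking all 16 profiles: 5 have a profitable deviation, 11 do not.)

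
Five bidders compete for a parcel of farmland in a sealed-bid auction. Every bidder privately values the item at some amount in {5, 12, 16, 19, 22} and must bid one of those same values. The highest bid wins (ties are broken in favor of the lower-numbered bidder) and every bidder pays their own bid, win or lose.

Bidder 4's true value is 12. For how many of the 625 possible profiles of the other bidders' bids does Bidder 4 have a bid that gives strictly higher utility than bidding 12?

Others bid (5, 5, 5, 16): truth gives -12; bid 16 gives -4 > -12. Violating.
Others bid (5, 5, 5, 19): truth gives -12; bid 5 gives -5 > -12. Violating.
Others bid (5, 5, 5, 22): truth gives -12; bid 5 gives -5 > -12. Violating.
Others bid (5, 5, 12, 5): truth gives -12; bid 16 gives -4 > -12. Violating.
Others bid (5, 5, 5, 5): truth gives 0; no alternative beats it.
Others bid (5, 5, 5, 12): truth gives 0; no alternative beats it.
(Checking all 625 profiles: 623 have a profitable deviation, 2 do not.)

623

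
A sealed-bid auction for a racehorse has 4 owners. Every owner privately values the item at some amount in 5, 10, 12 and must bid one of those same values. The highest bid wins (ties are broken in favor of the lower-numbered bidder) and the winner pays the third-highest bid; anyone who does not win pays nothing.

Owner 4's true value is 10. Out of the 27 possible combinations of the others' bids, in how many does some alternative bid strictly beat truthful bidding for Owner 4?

3

Others bid (5, 5, 10): truth gives 0; bid 12 gives 5 > 0. Violating.
Others bid (5, 10, 5): truth gives 0; bid 12 gives 5 > 0. Violating.
Others bid (10, 5, 5): truth gives 0; bid 12 gives 5 > 0. Violating.
Others bid (5, 5, 5): truth gives 5; no alternative beats it.
Others bid (5, 5, 12): truth gives 0; no alternative beats it.
(Checking all 27 profiles: 3 have a profitable deviation, 24 do not.)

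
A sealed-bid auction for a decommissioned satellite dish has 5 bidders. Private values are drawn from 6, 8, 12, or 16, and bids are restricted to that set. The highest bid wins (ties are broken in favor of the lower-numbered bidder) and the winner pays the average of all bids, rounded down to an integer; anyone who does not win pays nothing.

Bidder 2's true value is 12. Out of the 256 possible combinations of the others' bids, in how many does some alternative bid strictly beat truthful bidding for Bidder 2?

Others bid (6, 6, 6, 6): truth gives 5; bid 8 gives 6 > 5. Violating.
Others bid (6, 6, 6, 8): truth gives 5; bid 8 gives 6 > 5. Violating.
Others bid (6, 6, 6, 16): truth gives 0; bid 16 gives 2 > 0. Violating.
Others bid (6, 6, 8, 6): truth gives 5; bid 8 gives 6 > 5. Violating.
Others bid (6, 6, 6, 12): truth gives 4; no alternative beats it.
Others bid (6, 6, 8, 12): truth gives 4; no alternative beats it.
(Checking all 256 profiles: 82 have a profitable deviation, 174 do not.)

82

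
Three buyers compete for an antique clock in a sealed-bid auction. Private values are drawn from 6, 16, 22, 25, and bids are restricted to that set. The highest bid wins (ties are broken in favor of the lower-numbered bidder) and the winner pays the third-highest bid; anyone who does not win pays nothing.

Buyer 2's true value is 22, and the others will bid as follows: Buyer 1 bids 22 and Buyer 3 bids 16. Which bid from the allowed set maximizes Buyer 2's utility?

25

Bid 6: loses, pays 0, utility 0.
Bid 16: loses, pays 0, utility 0.
Bid 22: loses, pays 0, utility 0.
Bid 25: wins, pays 16, utility 22 - 16 = 6.
The best choice is 25 with utility 6.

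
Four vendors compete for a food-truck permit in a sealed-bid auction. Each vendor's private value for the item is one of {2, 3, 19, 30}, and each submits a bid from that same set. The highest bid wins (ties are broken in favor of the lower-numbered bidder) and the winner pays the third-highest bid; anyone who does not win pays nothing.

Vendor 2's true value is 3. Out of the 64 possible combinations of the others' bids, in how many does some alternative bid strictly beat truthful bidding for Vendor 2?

6

Others bid (2, 2, 19): truth gives 0; bid 19 gives 1 > 0. Violating.
Others bid (2, 2, 30): truth gives 0; bid 30 gives 1 > 0. Violating.
Others bid (2, 19, 2): truth gives 0; bid 19 gives 1 > 0. Violating.
Others bid (2, 30, 2): truth gives 0; bid 30 gives 1 > 0. Violating.
Others bid (2, 2, 2): truth gives 1; no alternative beats it.
Others bid (2, 2, 3): truth gives 1; no alternative beats it.
(Checking all 64 profiles: 6 have a profitable deviation, 58 do not.)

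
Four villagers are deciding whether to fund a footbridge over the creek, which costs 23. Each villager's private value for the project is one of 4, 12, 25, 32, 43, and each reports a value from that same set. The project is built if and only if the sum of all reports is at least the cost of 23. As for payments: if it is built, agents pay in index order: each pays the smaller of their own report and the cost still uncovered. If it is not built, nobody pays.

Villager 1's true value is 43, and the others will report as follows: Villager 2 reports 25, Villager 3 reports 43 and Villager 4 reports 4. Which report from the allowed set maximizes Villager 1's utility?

Report 4: project built, pays 4, utility 43 - 4 = 39.
Report 12: project built, pays 12, utility 43 - 12 = 31.
Report 25: project built, pays 23, utility 43 - 23 = 20.
Report 32: project built, pays 23, utility 43 - 23 = 20.
Report 43: project built, pays 23, utility 43 - 23 = 20.
The best choice is 4 with utility 39.

4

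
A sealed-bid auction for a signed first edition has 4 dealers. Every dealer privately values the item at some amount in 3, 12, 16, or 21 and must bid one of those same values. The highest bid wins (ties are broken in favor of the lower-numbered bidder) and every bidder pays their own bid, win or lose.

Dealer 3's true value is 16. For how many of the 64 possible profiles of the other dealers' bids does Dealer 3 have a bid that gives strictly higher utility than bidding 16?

Others bid (3, 3, 3): truth gives 0; bid 12 gives 4 > 0. Violating.
Others bid (3, 3, 12): truth gives 0; bid 12 gives 4 > 0. Violating.
Others bid (3, 3, 21): truth gives -16; bid 3 gives -3 > -16. Violating.
Others bid (3, 12, 21): truth gives -16; bid 3 gives -3 > -16. Violating.
Others bid (3, 3, 16): truth gives 0; no alternative beats it.
Others bid (3, 12, 3): truth gives 0; no alternative beats it.
(Checking all 64 profiles: 54 have a profitable deviation, 10 do not.)

54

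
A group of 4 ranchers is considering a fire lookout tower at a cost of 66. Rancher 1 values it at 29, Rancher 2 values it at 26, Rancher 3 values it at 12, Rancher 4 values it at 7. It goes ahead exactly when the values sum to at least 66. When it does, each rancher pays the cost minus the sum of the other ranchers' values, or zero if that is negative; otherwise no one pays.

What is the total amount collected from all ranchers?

Total value 74 ≥ cost 66, so it is built.
Rancher 1: others sum to 45; max(0, 66 - 45) = 21.
Rancher 2: others sum to 48; max(0, 66 - 48) = 18.
Rancher 3: others sum to 62; max(0, 66 - 62) = 4.
Rancher 4: others sum to 67; max(0, 66 - 67) = 0.
Total collected = 21 + 18 + 4 + 0 = 43.

43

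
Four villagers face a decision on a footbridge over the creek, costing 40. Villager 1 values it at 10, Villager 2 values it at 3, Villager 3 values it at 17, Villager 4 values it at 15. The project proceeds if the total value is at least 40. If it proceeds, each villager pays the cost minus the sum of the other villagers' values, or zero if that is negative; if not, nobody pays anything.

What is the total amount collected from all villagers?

27

Total value 45 ≥ cost 40, so it is built.
Villager 1: others sum to 35; max(0, 40 - 35) = 5.
Villager 2: others sum to 42; max(0, 40 - 42) = 0.
Villager 3: others sum to 28; max(0, 40 - 28) = 12.
Villager 4: others sum to 30; max(0, 40 - 30) = 10.
Total collected = 5 + 0 + 12 + 10 = 27.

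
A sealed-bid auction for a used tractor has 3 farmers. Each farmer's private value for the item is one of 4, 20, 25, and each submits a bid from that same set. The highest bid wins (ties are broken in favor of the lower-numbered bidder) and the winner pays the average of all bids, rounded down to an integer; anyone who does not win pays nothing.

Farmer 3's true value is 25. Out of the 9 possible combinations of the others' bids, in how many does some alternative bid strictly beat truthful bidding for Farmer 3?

Others bid (4, 4): truth gives 14; bid 20 gives 16 > 14. Violating.
Others bid (4, 20): truth gives 9; no alternative beats it.
Others bid (4, 25): truth gives 0; no alternative beats it.
(Checking all 9 profiles: 1 has a profitable deviation, 8 do not.)

1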